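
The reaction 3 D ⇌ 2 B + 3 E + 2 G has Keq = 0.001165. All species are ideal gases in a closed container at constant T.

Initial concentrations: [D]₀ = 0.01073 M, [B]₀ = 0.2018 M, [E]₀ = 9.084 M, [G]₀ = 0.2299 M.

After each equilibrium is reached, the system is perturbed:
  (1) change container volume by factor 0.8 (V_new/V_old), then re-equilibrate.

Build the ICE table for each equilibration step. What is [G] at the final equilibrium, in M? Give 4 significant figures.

[G]_eq = 0.04061 M

Q₀ = 1.3060e+06 vs Keq = 0.001165 ⇒ Q>K, reverse
Step 1:
                    D           B           E           G
  Initial     0.01073      0.2018       9.084      0.2299
  Change       0.2932     -0.1954     -0.2932     -0.1954
  Equil        0.3039    0.006365       8.791     0.03446
  solve Keq expr → x = -0.09772; check Q = 0.001165
Then change container volume by factor 0.8 (V_new/V_old).
Step 2:
                    D           B           E           G
  Initial      0.3799    0.007956       10.99     0.04308
  Change     0.003708   -0.002472   -0.003708   -0.002472
  Equil        0.3836    0.005484       10.98     0.04061
  solve Keq expr → x = -0.001236; check Q = 0.001165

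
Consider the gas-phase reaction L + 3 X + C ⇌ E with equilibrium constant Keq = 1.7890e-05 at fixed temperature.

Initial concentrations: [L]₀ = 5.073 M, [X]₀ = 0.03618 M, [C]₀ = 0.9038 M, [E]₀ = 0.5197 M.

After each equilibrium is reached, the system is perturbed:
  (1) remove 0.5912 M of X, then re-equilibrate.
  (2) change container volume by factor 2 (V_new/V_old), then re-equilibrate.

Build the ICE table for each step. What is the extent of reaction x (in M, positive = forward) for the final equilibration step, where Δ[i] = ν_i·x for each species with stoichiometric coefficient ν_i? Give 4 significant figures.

Q₀ = 2393 vs Keq = 1.7890e-05 ⇒ Q>K, reverse
Step 1:
                    L           X           C           E
  I             5.073     0.03618      0.9038      0.5197
  C            0.5191       1.557      0.5191     -0.5191
  E             5.592       1.594       1.423  5.7606e-04
  solve Keq expr → x = -0.5191; check Q = 1.7890e-05
Then remove 0.5912 M of X.
Step 2:
                    L           X           C           E
  I             5.592       1.002       1.423  5.7606e-04
  C        4.3209e-04    0.001296  4.3209e-04 -4.3209e-04
  E             5.593       1.004       1.423  1.4397e-04
  solve Keq expr → x = -4.3209e-04; check Q = 1.7890e-05
Then change container volume by factor 2 (V_new/V_old).
Step 3:
                    L           X           C           E
  I             2.796      0.5018      0.7117  7.1986e-05
  C        6.7481e-05  2.0244e-04  6.7481e-05 -6.7481e-05
  E             2.796       0.502      0.7117  4.5051e-06
  solve Keq expr → x = -6.7481e-05; check Q = 1.7890e-05

x = -6.7481e-05 M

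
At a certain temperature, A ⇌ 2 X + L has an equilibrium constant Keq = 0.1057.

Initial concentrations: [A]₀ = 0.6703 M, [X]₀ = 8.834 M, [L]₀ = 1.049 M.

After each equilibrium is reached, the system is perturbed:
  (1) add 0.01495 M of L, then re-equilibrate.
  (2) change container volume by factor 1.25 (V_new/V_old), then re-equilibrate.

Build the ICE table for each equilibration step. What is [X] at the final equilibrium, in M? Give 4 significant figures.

Q₀ = 122.1 vs Keq = 0.1057 ⇒ Q>K, reverse
Step 1:
                    A           X           L
  Initial      0.6703       8.834       1.049
  Change        1.045       -2.09      -1.045
  Equil         1.715       6.744    0.003986
  solve Keq expr → x = -1.045; check Q = 0.1057
Then add 0.01495 M of L.
Step 2:
                    A           X           L
  Initial       1.715       6.744     0.01894
  Change      0.01488    -0.02976    -0.01488
  Equil          1.73       6.714    0.004057
  solve Keq expr → x = -0.01488; check Q = 0.1057
Then change container volume by factor 1.25 (V_new/V_old).
Step 3:
                    A           X           L
  Initial       1.384       5.371    0.003245
  Change    -0.001812    0.003624    0.001812
  Equil         1.382       5.375    0.005057
  solve Keq expr → x = 0.001812; check Q = 0.1057

[X]_eq = 5.375 M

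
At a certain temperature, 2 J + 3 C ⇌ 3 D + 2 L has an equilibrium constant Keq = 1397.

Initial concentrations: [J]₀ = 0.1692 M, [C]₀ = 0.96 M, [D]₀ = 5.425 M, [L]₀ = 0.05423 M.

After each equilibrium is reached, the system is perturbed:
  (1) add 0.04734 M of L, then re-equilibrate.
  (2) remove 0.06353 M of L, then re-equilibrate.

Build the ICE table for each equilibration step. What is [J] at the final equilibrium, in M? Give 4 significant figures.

[J]_eq = 0.06772 M

Q₀ = 18.54 vs Keq = 1397 ⇒ Q<K, forward
Step 1:
                    J           C           D           L
  I            0.1692        0.96       5.425     0.05423
  C           -0.0969     -0.1454      0.1454      0.0969
  E            0.0723      0.8146        5.57      0.1511
  solve Keq expr → x = 0.04845; check Q = 1397
Then add 0.04734 M of L.
Step 2:
                    J           C           D           L
  I            0.0723      0.8146        5.57      0.1985
  C           0.01293      0.0194     -0.0194    -0.01293
  E           0.08523       0.834       5.551      0.1855
  solve Keq expr → x = -0.006467; check Q = 1397
Then remove 0.06353 M of L.
Step 3:
                    J           C           D           L
  I           0.08523       0.834       5.551       0.122
  C          -0.01751    -0.02627     0.02627     0.01751
  E           0.06772      0.8078       5.577      0.1395
  solve Keq expr → x = 0.008755; check Q = 1397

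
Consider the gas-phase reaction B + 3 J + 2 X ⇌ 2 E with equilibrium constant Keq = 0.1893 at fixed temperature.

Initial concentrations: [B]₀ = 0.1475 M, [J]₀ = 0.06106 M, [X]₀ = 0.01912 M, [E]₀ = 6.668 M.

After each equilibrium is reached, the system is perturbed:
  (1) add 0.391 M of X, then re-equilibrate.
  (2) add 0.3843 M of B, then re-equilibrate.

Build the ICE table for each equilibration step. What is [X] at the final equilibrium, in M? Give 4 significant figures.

[X]_eq = 2.161 M

Q₀ = 3.6220e+09 vs Keq = 0.1893 ⇒ Q>K, reverse
Step 1:
                   B          J          X          E
  init        0.1475    0.06106    0.01912      6.668
  Δ           0.9772      2.931      1.954     -1.954
  eq           1.125      2.993      1.973      4.714
  solve Keq expr → x = -0.9772; check Q = 0.1893
Then add 0.391 M of X.
Step 2:
                   B          J          X          E
  init         1.125      2.993      2.364      4.714
  Δ         -0.05497    -0.1649    -0.1099     0.1099
  eq            1.07      2.828      2.254      4.824
  solve Keq expr → x = 0.05497; check Q = 0.1893
Then add 0.3843 M of B.
Step 3:
                   B          J          X          E
  init         1.454      2.828      2.254      4.824
  Δ         -0.04653    -0.1396   -0.09306    0.09306
  eq           1.407      2.688      2.161      4.917
  solve Keq expr → x = 0.04653; check Q = 0.1893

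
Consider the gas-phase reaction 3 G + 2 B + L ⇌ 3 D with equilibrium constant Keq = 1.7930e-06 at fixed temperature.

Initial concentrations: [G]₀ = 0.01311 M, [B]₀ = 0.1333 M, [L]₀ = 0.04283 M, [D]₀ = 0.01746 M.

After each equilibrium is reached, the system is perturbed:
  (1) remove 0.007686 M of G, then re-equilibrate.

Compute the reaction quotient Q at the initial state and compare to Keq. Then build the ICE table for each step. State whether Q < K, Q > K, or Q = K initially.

Q₀ = 3104 vs Keq = 1.7930e-06 ⇒ Q>K, reverse
Step 1:
                   G          B          L          D
  init       0.01311     0.1333    0.04283    0.01746
  Δ          0.01742    0.01162   0.005808   -0.01742
  eq         0.03053     0.1449    0.04864 3.7356e-05
  solve Keq expr → x = -0.005808; check Q = 1.7930e-06
Then remove 0.007686 M of G.
Step 2:
                   G          B          L          D
  init       0.02285     0.1449    0.04864 3.7356e-05
  Δ       9.3907e-06 6.2605e-06 3.1302e-06 -9.3907e-06
  eq         0.02286     0.1449    0.04864 2.7965e-05
  solve Keq expr → x = -3.1302e-06; check Q = 1.7930e-06

Q₀ = 3104; Q > K (proceeds reverse)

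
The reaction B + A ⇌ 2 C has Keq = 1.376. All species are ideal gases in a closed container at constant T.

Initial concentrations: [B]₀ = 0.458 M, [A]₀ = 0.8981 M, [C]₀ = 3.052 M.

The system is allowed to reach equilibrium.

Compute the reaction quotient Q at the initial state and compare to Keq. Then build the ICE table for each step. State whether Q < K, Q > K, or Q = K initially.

Q₀ = 22.65; Q > K (proceeds reverse)

Q₀ = 22.65 vs Keq = 1.376 ⇒ Q>K, reverse
Step 1:
                  B         A         C
  Initial     0.458    0.8981     3.052
  Change     0.7176    0.7176    -1.435
  Equil       1.176     1.616     1.617
  solve Keq expr → x = -0.7176; check Q = 1.376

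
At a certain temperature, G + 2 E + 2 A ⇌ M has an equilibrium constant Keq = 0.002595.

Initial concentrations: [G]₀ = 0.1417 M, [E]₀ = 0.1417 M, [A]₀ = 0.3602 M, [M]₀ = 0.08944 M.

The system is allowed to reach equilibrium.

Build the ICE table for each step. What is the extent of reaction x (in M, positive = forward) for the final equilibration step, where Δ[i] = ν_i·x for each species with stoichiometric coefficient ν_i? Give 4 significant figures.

x = -0.08942 M

Q₀ = 242.3 vs Keq = 0.002595 ⇒ Q>K, reverse
Step 1:
                   G          E          A          M
  Initial     0.1417     0.1417     0.3602    0.08944
  Change     0.08942     0.1788     0.1788   -0.08942
  Equil       0.2311     0.3205      0.539 1.7906e-05
  solve Keq expr → x = -0.08942; check Q = 0.002595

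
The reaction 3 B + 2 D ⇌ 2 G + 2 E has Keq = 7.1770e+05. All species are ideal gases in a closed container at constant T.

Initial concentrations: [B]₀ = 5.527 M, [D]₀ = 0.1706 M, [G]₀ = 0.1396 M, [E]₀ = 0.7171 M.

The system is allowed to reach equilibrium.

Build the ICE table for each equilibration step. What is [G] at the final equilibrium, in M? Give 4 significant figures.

Q₀ = 0.002039 vs Keq = 7.1770e+05 ⇒ Q<K, forward
Step 1:
                    B           D           G           E
  init          5.527      0.1706      0.1396      0.7171
  Δ           -0.2559     -0.1706      0.1706      0.1706
  eq            5.271  2.6855e-05      0.3102      0.8877
  solve Keq expr → x = 0.08529; check Q = 7.1770e+05

[G]_eq = 0.3102 M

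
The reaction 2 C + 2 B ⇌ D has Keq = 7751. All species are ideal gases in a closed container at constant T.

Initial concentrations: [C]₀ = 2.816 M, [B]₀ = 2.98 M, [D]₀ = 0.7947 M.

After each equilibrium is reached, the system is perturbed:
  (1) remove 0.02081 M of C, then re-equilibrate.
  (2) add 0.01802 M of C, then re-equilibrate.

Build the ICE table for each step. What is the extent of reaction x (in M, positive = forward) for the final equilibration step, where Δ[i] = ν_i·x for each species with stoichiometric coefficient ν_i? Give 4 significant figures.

x = 0.006995 M

Q₀ = 0.01129 vs Keq = 7751 ⇒ Q<K, forward
Step 1:
                  C         B         D
  I           2.816      2.98    0.7947
  C          -2.745    -2.745     1.372
  E         0.07112    0.2351     2.167
  solve Keq expr → x = 1.372; check Q = 7751
Then remove 0.02081 M of C.
Step 2:
                  C         B         D
  I         0.05031    0.2351     2.167
  C         0.01612   0.01612 -0.008061
  E         0.06643    0.2512     2.159
  solve Keq expr → x = -0.008061; check Q = 7751
Then add 0.01802 M of C.
Step 3:
                  C         B         D
  I         0.08445    0.2512     2.159
  C        -0.01399  -0.01399  0.006995
  E         0.07046    0.2373     2.166
  solve Keq expr → x = 0.006995; check Q = 7751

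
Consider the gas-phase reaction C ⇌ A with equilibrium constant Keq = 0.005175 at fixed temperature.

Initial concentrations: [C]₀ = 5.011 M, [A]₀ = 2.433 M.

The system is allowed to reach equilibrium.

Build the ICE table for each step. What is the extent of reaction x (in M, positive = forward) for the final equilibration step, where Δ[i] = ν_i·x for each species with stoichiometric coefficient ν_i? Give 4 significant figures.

Q₀ = 0.4855 vs Keq = 0.005175 ⇒ Q>K, reverse
Step 1:
                    C           A
  init          5.011       2.433
  Δ             2.395      -2.395
  eq            7.406     0.03832
  solve Keq expr → x = -2.395; check Q = 0.005175

x = -2.395 M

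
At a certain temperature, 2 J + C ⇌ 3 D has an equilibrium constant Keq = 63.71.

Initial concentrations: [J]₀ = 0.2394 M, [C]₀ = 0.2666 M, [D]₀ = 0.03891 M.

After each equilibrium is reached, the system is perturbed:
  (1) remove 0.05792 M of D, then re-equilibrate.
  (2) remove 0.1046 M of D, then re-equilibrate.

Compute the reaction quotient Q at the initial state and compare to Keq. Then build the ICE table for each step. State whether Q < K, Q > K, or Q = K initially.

Q₀ = 0.003855; Q < K (proceeds forward)

Q₀ = 0.003855 vs Keq = 63.71 ⇒ Q<K, forward
Step 1:
                  J         C         D
  init       0.2394    0.2666   0.03891
  Δ         -0.1857  -0.09283    0.2785
  eq        0.05374    0.1738    0.3174
  solve Keq expr → x = 0.09283; check Q = 63.71
Then remove 0.05792 M of D.
Step 2:
                  J         C         D
  init      0.05374    0.1738    0.2595
  Δ       -0.009921 -0.004961   0.01488
  eq        0.04382    0.1688    0.2744
  solve Keq expr → x = 0.004961; check Q = 63.71
Then remove 0.1046 M of D.
Step 3:
                  J         C         D
  init      0.04382    0.1688    0.1698
  Δ        -0.01687 -0.008434    0.0253
  eq        0.02695    0.1604    0.1951
  solve Keq expr → x = 0.008434; check Q = 63.71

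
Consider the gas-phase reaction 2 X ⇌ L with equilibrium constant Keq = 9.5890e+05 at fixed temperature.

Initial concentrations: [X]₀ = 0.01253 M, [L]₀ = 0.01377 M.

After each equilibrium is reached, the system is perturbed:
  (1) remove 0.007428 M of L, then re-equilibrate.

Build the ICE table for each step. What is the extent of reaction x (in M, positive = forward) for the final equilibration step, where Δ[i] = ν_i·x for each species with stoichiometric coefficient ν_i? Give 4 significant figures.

x = 1.4942e-05 M

Q₀ = 87.71 vs Keq = 9.5890e+05 ⇒ Q<K, forward
Step 1:
                   X          L
  init       0.01253    0.01377
  Δ         -0.01239   0.006193
  eq      1.4429e-04    0.01996
  solve Keq expr → x = 0.006193; check Q = 9.5890e+05
Then remove 0.007428 M of L.
Step 2:
                   X          L
  init    1.4429e-04    0.01253
  Δ       -2.9885e-05 1.4942e-05
  eq      1.1440e-04    0.01255
  solve Keq expr → x = 1.4942e-05; check Q = 9.5890e+05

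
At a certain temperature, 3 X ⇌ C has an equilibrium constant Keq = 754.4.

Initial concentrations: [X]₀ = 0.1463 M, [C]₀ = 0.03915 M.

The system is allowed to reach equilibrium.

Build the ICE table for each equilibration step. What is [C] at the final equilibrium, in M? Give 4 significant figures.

Q₀ = 12.5 vs Keq = 754.4 ⇒ Q<K, forward
Step 1:
                  X         C
  init       0.1463   0.03915
  Δ         -0.1005   0.03349
  eq        0.04583   0.07264
  solve Keq expr → x = 0.03349; check Q = 754.4

[C]_eq = 0.07264 M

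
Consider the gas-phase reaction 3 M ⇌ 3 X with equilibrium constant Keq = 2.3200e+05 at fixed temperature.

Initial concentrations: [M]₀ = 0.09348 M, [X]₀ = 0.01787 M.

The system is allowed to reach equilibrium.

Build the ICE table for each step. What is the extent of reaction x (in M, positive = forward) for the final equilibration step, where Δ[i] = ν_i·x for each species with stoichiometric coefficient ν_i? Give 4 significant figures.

Q₀ = 0.006986 vs Keq = 2.3200e+05 ⇒ Q<K, forward
Step 1:
                    M           X
  I           0.09348     0.01787
  C           -0.0917      0.0917
  E          0.001783      0.1096
  solve Keq expr → x = 0.03057; check Q = 2.3200e+05

x = 0.03057 M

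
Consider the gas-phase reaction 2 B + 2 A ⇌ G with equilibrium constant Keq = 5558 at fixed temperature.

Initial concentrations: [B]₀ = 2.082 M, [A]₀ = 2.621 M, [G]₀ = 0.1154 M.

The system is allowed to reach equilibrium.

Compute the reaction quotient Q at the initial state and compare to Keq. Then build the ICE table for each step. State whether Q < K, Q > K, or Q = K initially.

Q₀ = 0.003875 vs Keq = 5558 ⇒ Q<K, forward
Step 1:
                  B         A         G
  Initial     2.082     2.621    0.1154
  Change     -2.057    -2.057     1.028
  Equil     0.02542    0.5644     1.144
  solve Keq expr → x = 1.028; check Q = 5558

Q₀ = 0.003875; Q < K (proceeds forward)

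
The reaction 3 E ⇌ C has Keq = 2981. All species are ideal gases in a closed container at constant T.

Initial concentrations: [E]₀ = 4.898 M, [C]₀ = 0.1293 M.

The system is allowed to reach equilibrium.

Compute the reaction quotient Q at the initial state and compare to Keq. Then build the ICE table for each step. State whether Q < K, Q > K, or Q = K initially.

Q₀ = 0.0011 vs Keq = 2981 ⇒ Q<K, forward
Step 1:
                   E          C
  init         4.898     0.1293
  Δ           -4.815      1.605
  eq         0.08348      1.734
  solve Keq expr → x = 1.605; check Q = 2981

Q₀ = 0.0011; Q < K (proceeds forward)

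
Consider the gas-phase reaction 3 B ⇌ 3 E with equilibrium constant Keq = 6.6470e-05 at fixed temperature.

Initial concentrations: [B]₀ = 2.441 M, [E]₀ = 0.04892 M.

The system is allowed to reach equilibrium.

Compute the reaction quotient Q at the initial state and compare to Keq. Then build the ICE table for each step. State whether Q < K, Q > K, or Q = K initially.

Q₀ = 8.0493e-06 vs Keq = 6.6470e-05 ⇒ Q<K, forward
Step 1:
                   B          E
  init         2.441    0.04892
  Δ         -0.04802    0.04802
  eq           2.393    0.09694
  solve Keq expr → x = 0.01601; check Q = 6.6470e-05

Q₀ = 8.0493e-06; Q < K (proceeds forward)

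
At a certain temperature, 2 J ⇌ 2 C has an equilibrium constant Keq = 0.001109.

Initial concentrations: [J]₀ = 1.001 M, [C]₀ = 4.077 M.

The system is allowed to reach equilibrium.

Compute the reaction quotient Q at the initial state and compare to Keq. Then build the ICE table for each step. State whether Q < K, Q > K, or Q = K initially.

Q₀ = 16.59; Q > K (proceeds reverse)

Q₀ = 16.59 vs Keq = 0.001109 ⇒ Q>K, reverse
Step 1:
                  J         C
  Initial     1.001     4.077
  Change      3.913    -3.913
  Equil       4.914    0.1637
  solve Keq expr → x = -1.957; check Q = 0.001109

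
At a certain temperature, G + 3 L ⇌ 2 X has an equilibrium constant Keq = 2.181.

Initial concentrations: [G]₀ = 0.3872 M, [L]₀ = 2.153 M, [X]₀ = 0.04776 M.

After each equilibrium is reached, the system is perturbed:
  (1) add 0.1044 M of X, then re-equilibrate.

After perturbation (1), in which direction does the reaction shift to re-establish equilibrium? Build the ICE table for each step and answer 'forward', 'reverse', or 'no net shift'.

Q₀ = 5.9028e-04 vs Keq = 2.181 ⇒ Q<K, forward
Step 1:
                    G           L           X
  I            0.3872       2.153     0.04776
  C           -0.2953      -0.886      0.5907
  E           0.09187       1.267      0.6384
  solve Keq expr → x = 0.2953; check Q = 2.181
Then add 0.1044 M of X.
Step 2:
                    G           L           X
  I           0.09187       1.267      0.7428
  C           0.01338     0.04014    -0.02676
  E            0.1053       1.307      0.7161
  solve Keq expr → x = -0.01338; check Q = 2.181

Direction: reverse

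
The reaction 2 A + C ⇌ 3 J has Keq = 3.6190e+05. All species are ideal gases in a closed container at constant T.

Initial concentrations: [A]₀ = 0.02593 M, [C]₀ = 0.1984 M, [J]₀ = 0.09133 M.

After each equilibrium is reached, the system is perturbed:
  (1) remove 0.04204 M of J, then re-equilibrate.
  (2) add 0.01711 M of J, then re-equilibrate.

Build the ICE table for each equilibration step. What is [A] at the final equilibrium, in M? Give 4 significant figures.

Q₀ = 5.711 vs Keq = 3.6190e+05 ⇒ Q<K, forward
Step 1:
                  A         C         J
  I         0.02593    0.1984   0.09133
  C        -0.02575  -0.01287   0.03862
  E       1.8080e-04    0.1855      0.13
  solve Keq expr → x = 0.01287; check Q = 3.6190e+05
Then remove 0.04204 M of J.
Step 2:
                  A         C         J
  I       1.8080e-04    0.1855   0.08791
  C       -7.9981e-05 -3.9990e-05 1.1997e-04
  E       1.0081e-04    0.1855   0.08803
  solve Keq expr → x = 3.9990e-05; check Q = 3.6190e+05
Then add 0.01711 M of J.
Step 3:
                  A         C         J
  I       1.0081e-04    0.1855    0.1051
  C       3.0684e-05 1.5342e-05 -4.6026e-05
  E       1.3150e-04    0.1855    0.1051
  solve Keq expr → x = -1.5342e-05; check Q = 3.6190e+05

[A]_eq = 1.3150e-04 M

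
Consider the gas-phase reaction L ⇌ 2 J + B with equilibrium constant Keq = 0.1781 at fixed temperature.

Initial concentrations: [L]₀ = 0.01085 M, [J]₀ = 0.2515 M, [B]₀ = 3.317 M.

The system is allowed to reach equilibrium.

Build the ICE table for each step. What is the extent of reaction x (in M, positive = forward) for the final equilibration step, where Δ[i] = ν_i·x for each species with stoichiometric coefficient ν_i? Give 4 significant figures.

x = -0.0887 M

Q₀ = 19.34 vs Keq = 0.1781 ⇒ Q>K, reverse
Step 1:
                    L           J           B
  I           0.01085      0.2515       3.317
  C            0.0887     -0.1774     -0.0887
  E           0.09955     0.07411       3.228
  solve Keq expr → x = -0.0887; check Q = 0.1781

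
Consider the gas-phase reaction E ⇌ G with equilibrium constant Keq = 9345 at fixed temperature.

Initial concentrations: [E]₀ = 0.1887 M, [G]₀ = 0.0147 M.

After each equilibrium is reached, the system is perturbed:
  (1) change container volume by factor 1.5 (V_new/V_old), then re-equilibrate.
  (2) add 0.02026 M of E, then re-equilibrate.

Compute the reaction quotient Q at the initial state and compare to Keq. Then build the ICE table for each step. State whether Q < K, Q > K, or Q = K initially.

Q₀ = 0.0779 vs Keq = 9345 ⇒ Q<K, forward
Step 1:
                    E           G
  init         0.1887      0.0147
  Δ           -0.1887      0.1887
  eq       2.1763e-05      0.2034
  solve Keq expr → x = 0.1887; check Q = 9345
Then change container volume by factor 1.5 (V_new/V_old).
Step 2:
                    E           G
  init     1.4509e-05      0.1356
  Δ                 0           0
  eq       1.4509e-05      0.1356
  solve Keq expr → x = 0; check Q = 9345
Then add 0.02026 M of E.
Step 3:
                    E           G
  init        0.02027      0.1356
  Δ          -0.02026     0.02026
  eq       1.6677e-05      0.1558
  solve Keq expr → x = 0.02026; check Q = 9345

Q₀ = 0.0779; Q < K (proceeds forward)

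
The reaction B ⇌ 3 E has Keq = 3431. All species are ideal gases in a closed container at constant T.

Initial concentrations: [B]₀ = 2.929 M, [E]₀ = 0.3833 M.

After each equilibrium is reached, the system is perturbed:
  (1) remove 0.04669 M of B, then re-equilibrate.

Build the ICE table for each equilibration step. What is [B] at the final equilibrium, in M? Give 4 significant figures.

[B]_eq = 0.1786 M

Q₀ = 0.01923 vs Keq = 3431 ⇒ Q<K, forward
Step 1:
                  B         E
  I           2.929    0.3833
  C          -2.743     8.229
  E          0.1862     8.612
  solve Keq expr → x = 2.743; check Q = 3431
Then remove 0.04669 M of B.
Step 2:
                  B         E
  I          0.1395     8.612
  C         0.03917   -0.1175
  E          0.1786     8.494
  solve Keq expr → x = -0.03917; check Q = 3431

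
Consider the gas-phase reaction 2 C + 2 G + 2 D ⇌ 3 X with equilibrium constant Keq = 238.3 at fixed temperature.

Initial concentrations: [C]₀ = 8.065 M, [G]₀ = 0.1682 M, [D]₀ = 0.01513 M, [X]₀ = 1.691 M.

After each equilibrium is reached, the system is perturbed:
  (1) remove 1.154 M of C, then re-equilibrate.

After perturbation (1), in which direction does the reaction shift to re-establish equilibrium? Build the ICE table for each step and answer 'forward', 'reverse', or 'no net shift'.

Q₀ = 1.1479e+04 vs Keq = 238.3 ⇒ Q>K, reverse
Step 1:
                  C         G         D         X
  I           8.065    0.1682   0.01513     1.691
  C         0.05694   0.05694   0.05694  -0.08541
  E           8.122    0.2251   0.07207     1.606
  solve Keq expr → x = -0.02847; check Q = 238.3
Then remove 1.154 M of C.
Step 2:
                  C         G         D         X
  I           6.968    0.2251   0.07207     1.606
  C        0.008037  0.008037  0.008037  -0.01206
  E           6.976    0.2332   0.08011     1.594
  solve Keq expr → x = -0.004018; check Q = 238.3

Direction: reverse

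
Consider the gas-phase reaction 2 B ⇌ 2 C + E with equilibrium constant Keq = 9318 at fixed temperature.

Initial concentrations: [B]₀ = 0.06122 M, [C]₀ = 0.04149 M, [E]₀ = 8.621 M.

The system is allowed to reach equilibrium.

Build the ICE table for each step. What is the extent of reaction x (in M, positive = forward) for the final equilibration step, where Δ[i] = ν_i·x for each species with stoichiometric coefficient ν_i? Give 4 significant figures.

x = 0.02909 M

Q₀ = 3.96 vs Keq = 9318 ⇒ Q<K, forward
Step 1:
                    B           C           E
  Initial     0.06122     0.04149       8.621
  Change     -0.05818     0.05818     0.02909
  Equil      0.003037     0.09967        8.65
  solve Keq expr → x = 0.02909; check Q = 9318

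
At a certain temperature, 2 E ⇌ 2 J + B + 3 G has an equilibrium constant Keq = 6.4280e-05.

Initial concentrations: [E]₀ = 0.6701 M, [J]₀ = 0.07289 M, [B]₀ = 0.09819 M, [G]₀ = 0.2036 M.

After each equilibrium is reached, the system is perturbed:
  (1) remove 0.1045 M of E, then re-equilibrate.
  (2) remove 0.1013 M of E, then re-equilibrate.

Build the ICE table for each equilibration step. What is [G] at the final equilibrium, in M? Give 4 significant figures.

Q₀ = 9.8052e-06 vs Keq = 6.4280e-05 ⇒ Q<K, forward
Step 1:
                   E          J          B          G
  init        0.6701    0.07289    0.09819     0.2036
  Δ         -0.03816    0.03816    0.01908    0.05725
  eq          0.6319     0.1111     0.1173     0.2608
  solve Keq expr → x = 0.01908; check Q = 6.4280e-05
Then remove 0.1045 M of E.
Step 2:
                   E          J          B          G
  init        0.5274     0.1111     0.1173     0.2608
  Δ         0.008129  -0.008129  -0.004065   -0.01219
  eq          0.5356     0.1029     0.1132     0.2487
  solve Keq expr → x = -0.004065; check Q = 6.4280e-05
Then remove 0.1013 M of E.
Step 3:
                   E          J          B          G
  init        0.4343     0.1029     0.1132     0.2487
  Δ         0.008743  -0.008743  -0.004371   -0.01311
  eq           0.443    0.09418     0.1088     0.2355
  solve Keq expr → x = -0.004371; check Q = 6.4280e-05

[G]_eq = 0.2355 M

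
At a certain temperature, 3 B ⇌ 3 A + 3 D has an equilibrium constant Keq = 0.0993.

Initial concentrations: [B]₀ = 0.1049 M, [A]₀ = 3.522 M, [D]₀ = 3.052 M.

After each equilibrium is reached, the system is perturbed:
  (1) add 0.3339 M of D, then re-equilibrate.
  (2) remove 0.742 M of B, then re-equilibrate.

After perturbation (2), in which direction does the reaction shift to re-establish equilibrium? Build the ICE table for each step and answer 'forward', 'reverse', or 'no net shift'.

Q₀ = 1.0760e+06 vs Keq = 0.0993 ⇒ Q>K, reverse
Step 1:
                    B           A           D
  I            0.1049       3.522       3.052
  C             2.223      -2.223      -2.223
  E             2.327       1.299      0.8294
  solve Keq expr → x = -0.7409; check Q = 0.0993
Then add 0.3339 M of D.
Step 2:
                    B           A           D
  I             2.327       1.299       1.163
  C            0.1567     -0.1567     -0.1567
  E             2.484       1.143       1.007
  solve Keq expr → x = -0.05223; check Q = 0.0993
Then remove 0.742 M of B.
Step 3:
                    B           A           D
  I             1.742       1.143       1.007
  C            0.1389     -0.1389     -0.1389
  E             1.881       1.004      0.8677
  solve Keq expr → x = -0.0463; check Q = 0.0993

Direction: reverse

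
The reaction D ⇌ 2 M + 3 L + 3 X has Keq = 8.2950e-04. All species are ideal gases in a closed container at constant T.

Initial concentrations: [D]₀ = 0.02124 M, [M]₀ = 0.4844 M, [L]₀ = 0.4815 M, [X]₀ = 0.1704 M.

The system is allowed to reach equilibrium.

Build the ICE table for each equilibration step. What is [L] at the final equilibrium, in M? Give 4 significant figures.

Q₀ = 0.006102 vs Keq = 8.2950e-04 ⇒ Q>K, reverse
Step 1:
                    D           M           L           X
  I           0.02124      0.4844      0.4815      0.1704
  C           0.01592    -0.03184    -0.04776    -0.04776
  E           0.03716      0.4526      0.4337      0.1226
  solve Keq expr → x = -0.01592; check Q = 8.2950e-04

[L]_eq = 0.4337 M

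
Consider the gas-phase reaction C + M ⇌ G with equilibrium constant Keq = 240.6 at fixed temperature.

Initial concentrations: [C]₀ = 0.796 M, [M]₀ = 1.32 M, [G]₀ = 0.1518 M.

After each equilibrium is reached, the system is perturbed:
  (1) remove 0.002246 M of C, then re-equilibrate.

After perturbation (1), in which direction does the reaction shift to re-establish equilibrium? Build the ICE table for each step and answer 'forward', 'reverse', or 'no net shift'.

Q₀ = 0.1445 vs Keq = 240.6 ⇒ Q<K, forward
Step 1:
                  C         M         G
  Initial     0.796      1.32    0.1518
  Change    -0.7886   -0.7886    0.7886
  Equil    0.007356    0.5314    0.9404
  solve Keq expr → x = 0.7886; check Q = 240.6
Then remove 0.002246 M of C.
Step 2:
                  C         M         G
  Initial   0.00511    0.5314    0.9404
  Change   0.002199  0.002199 -0.002199
  Equil    0.007309    0.5336    0.9382
  solve Keq expr → x = -0.002199; check Q = 240.6

Direction: reverse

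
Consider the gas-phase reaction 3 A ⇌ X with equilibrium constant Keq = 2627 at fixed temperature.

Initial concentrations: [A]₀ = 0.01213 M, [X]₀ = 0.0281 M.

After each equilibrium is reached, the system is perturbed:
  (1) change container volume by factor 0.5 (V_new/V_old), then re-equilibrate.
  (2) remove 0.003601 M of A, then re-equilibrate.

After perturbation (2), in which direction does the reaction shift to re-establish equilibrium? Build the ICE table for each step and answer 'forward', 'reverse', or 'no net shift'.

Q₀ = 1.5744e+04 vs Keq = 2627 ⇒ Q>K, reverse
Step 1:
                    A           X
  init        0.01213      0.0281
  Δ          0.009082   -0.003027
  eq          0.02121     0.02507
  solve Keq expr → x = -0.003027; check Q = 2627
Then change container volume by factor 0.5 (V_new/V_old).
Step 2:
                    A           X
  init        0.04242     0.05015
  Δ          -0.01485    0.004949
  eq          0.02758     0.05509
  solve Keq expr → x = 0.004949; check Q = 2627
Then remove 0.003601 M of A.
Step 3:
                    A           X
  init        0.02398     0.05509
  Δ           0.00341   -0.001137
  eq          0.02739     0.05396
  solve Keq expr → x = -0.001137; check Q = 2627

Direction: reverse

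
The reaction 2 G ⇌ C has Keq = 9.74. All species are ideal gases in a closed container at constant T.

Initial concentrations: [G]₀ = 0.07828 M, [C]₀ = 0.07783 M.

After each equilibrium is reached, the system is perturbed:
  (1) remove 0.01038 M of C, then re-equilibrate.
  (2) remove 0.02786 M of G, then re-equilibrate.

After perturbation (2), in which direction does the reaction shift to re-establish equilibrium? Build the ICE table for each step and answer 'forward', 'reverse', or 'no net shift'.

Q₀ = 12.7 vs Keq = 9.74 ⇒ Q>K, reverse
Step 1:
                  G         C
  init      0.07828   0.07783
  Δ        0.008605 -0.004303
  eq        0.08689   0.07353
  solve Keq expr → x = -0.004303; check Q = 9.74
Then remove 0.01038 M of C.
Step 2:
                  G         C
  init      0.08689   0.06315
  Δ       -0.004838  0.002419
  eq        0.08205   0.06557
  solve Keq expr → x = 0.002419; check Q = 9.74
Then remove 0.02786 M of G.
Step 3:
                  G         C
  init      0.05419   0.06557
  Δ           0.021   -0.0105
  eq        0.07519   0.05507
  solve Keq expr → x = -0.0105; check Q = 9.74

Direction: reverse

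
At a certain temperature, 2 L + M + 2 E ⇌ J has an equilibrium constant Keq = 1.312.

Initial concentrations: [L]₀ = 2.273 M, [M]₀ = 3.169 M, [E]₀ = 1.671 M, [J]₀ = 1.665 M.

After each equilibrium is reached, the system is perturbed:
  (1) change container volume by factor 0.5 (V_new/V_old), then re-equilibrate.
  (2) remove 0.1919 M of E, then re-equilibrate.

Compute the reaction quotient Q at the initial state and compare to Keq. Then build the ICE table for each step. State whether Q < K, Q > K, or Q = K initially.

Q₀ = 0.03642 vs Keq = 1.312 ⇒ Q<K, forward
Step 1:
                   L          M          E          J
  init         2.273      3.169      1.671      1.665
  Δ           -1.033    -0.5163     -1.033     0.5163
  eq            1.24      2.653     0.6383      2.181
  solve Keq expr → x = 0.5163; check Q = 1.312
Then change container volume by factor 0.5 (V_new/V_old).
Step 2:
                   L          M          E          J
  init         2.481      5.305      1.277      4.363
  Δ          -0.7739     -0.387    -0.7739      0.387
  eq           1.707      4.918     0.5027       4.75
  solve Keq expr → x = 0.387; check Q = 1.312
Then remove 0.1919 M of E.
Step 3:
                   L          M          E          J
  init         1.707      4.918     0.3108       4.75
  Δ           0.1455    0.07275     0.1455   -0.07275
  eq           1.852      4.991     0.4563      4.677
  solve Keq expr → x = -0.07275; check Q = 1.312

Q₀ = 0.03642; Q < K (proceeds forward)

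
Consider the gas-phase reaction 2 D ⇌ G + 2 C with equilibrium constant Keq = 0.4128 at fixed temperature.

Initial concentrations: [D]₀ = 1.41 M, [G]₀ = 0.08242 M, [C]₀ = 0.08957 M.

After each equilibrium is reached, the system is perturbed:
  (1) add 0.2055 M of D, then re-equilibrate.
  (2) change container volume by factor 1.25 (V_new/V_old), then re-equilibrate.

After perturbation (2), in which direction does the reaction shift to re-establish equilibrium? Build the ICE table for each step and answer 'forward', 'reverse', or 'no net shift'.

Direction: forward

Q₀ = 3.3260e-04 vs Keq = 0.4128 ⇒ Q<K, forward
Step 1:
                   D          G          C
  I             1.41    0.08242    0.08957
  C          -0.6603     0.3302     0.6603
  E           0.7497     0.4126     0.7499
  solve Keq expr → x = 0.3302; check Q = 0.4128
Then add 0.2055 M of D.
Step 2:
                   D          G          C
  I           0.9552     0.4126     0.7499
  C         -0.08247    0.04123    0.08247
  E           0.8727     0.4538     0.8324
  solve Keq expr → x = 0.04123; check Q = 0.4128
Then change container volume by factor 1.25 (V_new/V_old).
Step 3:
                   D          G          C
  I           0.6982      0.363     0.6659
  C         -0.03093    0.01546    0.03093
  E           0.6672     0.3785     0.6968
  solve Keq expr → x = 0.01546; check Q = 0.4128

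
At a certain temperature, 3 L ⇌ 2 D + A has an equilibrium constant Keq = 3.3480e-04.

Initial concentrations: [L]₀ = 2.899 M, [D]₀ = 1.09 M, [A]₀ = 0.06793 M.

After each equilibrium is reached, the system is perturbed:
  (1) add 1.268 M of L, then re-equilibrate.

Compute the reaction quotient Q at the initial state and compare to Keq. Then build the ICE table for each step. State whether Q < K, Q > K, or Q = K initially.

Q₀ = 0.003313 vs Keq = 3.3480e-04 ⇒ Q>K, reverse
Step 1:
                    L           D           A
  I             2.899        1.09     0.06793
  C            0.1731     -0.1154    -0.05771
  E             3.072      0.9746     0.01022
  solve Keq expr → x = -0.05771; check Q = 3.3480e-04
Then add 1.268 M of L.
Step 2:
                    L           D           A
  I              4.34      0.9746     0.01022
  C          -0.04776     0.03184     0.01592
  E             4.292       1.006     0.02614
  solve Keq expr → x = 0.01592; check Q = 3.3480e-04

Q₀ = 0.003313; Q > K (proceeds reverse)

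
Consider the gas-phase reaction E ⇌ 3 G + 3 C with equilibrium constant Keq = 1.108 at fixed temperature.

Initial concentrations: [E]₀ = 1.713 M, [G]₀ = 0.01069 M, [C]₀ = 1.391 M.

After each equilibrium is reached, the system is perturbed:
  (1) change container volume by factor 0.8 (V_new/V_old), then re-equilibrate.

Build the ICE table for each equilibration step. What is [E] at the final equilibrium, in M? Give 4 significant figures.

Q₀ = 1.9194e-06 vs Keq = 1.108 ⇒ Q<K, forward
Step 1:
                  E         G         C
  Initial     1.713   0.01069     1.391
  Change    -0.1965    0.5896    0.5896
  Equil       1.516    0.6003     1.981
  solve Keq expr → x = 0.1965; check Q = 1.108
Then change container volume by factor 0.8 (V_new/V_old).
Step 2:
                  E         G         C
  Initial     1.896    0.7503     2.476
  Change    0.06173   -0.1852   -0.1852
  Equil       1.957    0.5651     2.291
  solve Keq expr → x = -0.06173; check Q = 1.108

[E]_eq = 1.957 M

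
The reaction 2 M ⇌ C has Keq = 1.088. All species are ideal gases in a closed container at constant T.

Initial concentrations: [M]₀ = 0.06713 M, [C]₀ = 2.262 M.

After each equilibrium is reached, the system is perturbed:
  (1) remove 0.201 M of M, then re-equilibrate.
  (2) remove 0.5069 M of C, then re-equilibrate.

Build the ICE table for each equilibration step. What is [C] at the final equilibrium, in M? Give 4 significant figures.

[C]_eq = 1.17 M

Q₀ = 501.9 vs Keq = 1.088 ⇒ Q>K, reverse
Step 1:
                  M         C
  init      0.06713     2.262
  Δ           1.174   -0.5869
  eq          1.241     1.675
  solve Keq expr → x = -0.5869; check Q = 1.088
Then remove 0.201 M of M.
Step 2:
                  M         C
  init         1.04     1.675
  Δ          0.1693  -0.08463
  eq          1.209     1.591
  solve Keq expr → x = -0.08463; check Q = 1.088
Then remove 0.5069 M of C.
Step 3:
                  M         C
  init        1.209     1.084
  Δ         -0.1722    0.0861
  eq          1.037      1.17
  solve Keq expr → x = 0.0861; check Q = 1.088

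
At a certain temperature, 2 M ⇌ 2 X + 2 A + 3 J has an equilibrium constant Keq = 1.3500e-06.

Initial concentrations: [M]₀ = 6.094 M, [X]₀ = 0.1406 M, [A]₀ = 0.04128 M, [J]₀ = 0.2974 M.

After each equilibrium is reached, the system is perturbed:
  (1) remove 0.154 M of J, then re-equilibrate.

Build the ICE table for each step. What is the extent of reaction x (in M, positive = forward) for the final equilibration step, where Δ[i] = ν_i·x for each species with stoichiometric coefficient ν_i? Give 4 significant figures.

Q₀ = 2.3860e-08 vs Keq = 1.3500e-06 ⇒ Q<K, forward
Step 1:
                  M         X         A         J
  init        6.094    0.1406   0.04128    0.2974
  Δ        -0.07826   0.07826   0.07826    0.1174
  eq          6.016    0.2189    0.1195    0.4148
  solve Keq expr → x = 0.03913; check Q = 1.3500e-06
Then remove 0.154 M of J.
Step 2:
                  M         X         A         J
  init        6.016    0.2189    0.1195    0.2608
  Δ        -0.03556   0.03556   0.03556   0.05334
  eq           5.98    0.2544    0.1551    0.3141
  solve Keq expr → x = 0.01778; check Q = 1.3500e-06

x = 0.01778 M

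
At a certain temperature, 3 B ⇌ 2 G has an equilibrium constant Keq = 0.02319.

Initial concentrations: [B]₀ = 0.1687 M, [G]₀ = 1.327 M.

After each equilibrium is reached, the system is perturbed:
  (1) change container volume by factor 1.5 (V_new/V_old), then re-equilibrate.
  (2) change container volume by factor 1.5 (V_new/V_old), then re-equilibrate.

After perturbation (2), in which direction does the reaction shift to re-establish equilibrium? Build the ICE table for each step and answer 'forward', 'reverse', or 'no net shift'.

Q₀ = 366.8 vs Keq = 0.02319 ⇒ Q>K, reverse
Step 1:
                    B           G
  I            0.1687       1.327
  C             1.499     -0.9991
  E             1.667      0.3279
  solve Keq expr → x = -0.4996; check Q = 0.02319
Then change container volume by factor 1.5 (V_new/V_old).
Step 2:
                    B           G
  I             1.112      0.2186
  C           0.04408    -0.02939
  E             1.156      0.1892
  solve Keq expr → x = -0.01469; check Q = 0.02319
Then change container volume by factor 1.5 (V_new/V_old).
Step 3:
                    B           G
  I            0.7705      0.1261
  C           0.02664    -0.01776
  E            0.7971      0.1084
  solve Keq expr → x = -0.008879; check Q = 0.02319

Direction: reverse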